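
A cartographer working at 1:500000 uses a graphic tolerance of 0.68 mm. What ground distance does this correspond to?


ground = 0.68 mm * 500000 / 1000 = 340.0 m

340.0 m


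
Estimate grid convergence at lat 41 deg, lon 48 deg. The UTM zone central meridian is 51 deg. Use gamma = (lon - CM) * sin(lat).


gamma = (48 - 51) * sin(41) = -3 * 0.656059 = -1.968 degrees

-1.968 degrees


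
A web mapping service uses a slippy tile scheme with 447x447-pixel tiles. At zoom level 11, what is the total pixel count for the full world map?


tiles per axis = 2^11 = 2048
total tiles = 2048^2 = 4194304
pixels per axis = 2048 * 447 = 915456
total pixels = 915456^2 = 838059687936

838059687936 pixels


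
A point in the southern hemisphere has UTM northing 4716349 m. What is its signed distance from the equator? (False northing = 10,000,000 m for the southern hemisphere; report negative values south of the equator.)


For southern: actual = 4716349 - 10000000 = -5283651 m

-5283651 m


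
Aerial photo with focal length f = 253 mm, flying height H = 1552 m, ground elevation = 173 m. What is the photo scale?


scale = f / (H - h) = 253 mm / 1379 m = 253 / 1379000 = 1:5451

1:5451


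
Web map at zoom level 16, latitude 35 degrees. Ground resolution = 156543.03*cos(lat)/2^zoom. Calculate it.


res = 156543.03 * cos(35) / 2^16 = 156543.03 * 0.81915204 / 65536 = 1.96 m/pixel

1.96 m/pixel


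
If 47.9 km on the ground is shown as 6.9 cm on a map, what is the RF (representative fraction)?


ground = 47.9 km = 4790000 cm; RF denominator = ground / map = 4790000 / 6.9 ≈ 694203; RF = 1:694203

1:694203


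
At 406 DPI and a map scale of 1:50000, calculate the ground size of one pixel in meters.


pixel_cm = 2.54 / 406 ≈ 0.006256 cm
ground = pixel_cm * 50000 / 100 = 2.54 * 50000 / (406 * 100) = 127000 / 40600 ≈ 3.13 m

3.13 m


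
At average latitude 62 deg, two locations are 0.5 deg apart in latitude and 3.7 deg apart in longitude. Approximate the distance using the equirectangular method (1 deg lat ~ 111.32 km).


dlat_km = 0.5 * 111.32 = 55.66
dlon_km = 3.7 * 111.32 * cos(62) ≈ 193.368
dist = sqrt(55.66^2 + 193.368^2) ≈ 201.2 km

201.2 km


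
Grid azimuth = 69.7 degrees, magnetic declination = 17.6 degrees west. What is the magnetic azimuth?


magnetic azimuth = grid azimuth - declination (east +ve)
mag_az = 69.7 - -17.6 = 87.3 degrees

87.3 degrees


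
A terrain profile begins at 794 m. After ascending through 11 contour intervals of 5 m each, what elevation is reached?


elevation = 794 + 11 * 5 = 849 m

849 m


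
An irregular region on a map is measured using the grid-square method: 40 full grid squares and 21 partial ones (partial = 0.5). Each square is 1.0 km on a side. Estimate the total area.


effective squares = 40 + 21 * 0.5 = 50.5
area = 50.5 * 1.0 = 50.5 km^2

50.5 km^2


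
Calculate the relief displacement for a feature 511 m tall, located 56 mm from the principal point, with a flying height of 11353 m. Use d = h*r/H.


d = h * r / H = 511 * 56 / 11353 = 2.52 mm

2.52 mm


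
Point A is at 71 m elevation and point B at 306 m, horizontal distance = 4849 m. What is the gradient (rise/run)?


gradient = (306 - 71) / 4849 = 235 / 4849 = 0.0485

0.0485


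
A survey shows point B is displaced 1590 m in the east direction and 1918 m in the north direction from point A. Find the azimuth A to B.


az = atan2(1590, 1918) = 39.7 deg
adjusted to 0-360: 39.7 degrees

39.7 degrees


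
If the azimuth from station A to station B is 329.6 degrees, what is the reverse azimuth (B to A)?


back azimuth = (329.6 + 180) mod 360 = 149.6 degrees

149.6 degrees


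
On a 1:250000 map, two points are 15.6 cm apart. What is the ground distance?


ground = 15.6 cm * 250000 / 100 = 39000.0 m = 39.0 km

39.0 km


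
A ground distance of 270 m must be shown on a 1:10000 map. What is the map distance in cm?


map_cm = 270 * 100 / 10000 = 2.7 cm

2.7 cm


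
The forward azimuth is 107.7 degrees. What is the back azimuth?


back azimuth = (107.7 + 180) mod 360 = 287.7 degrees

287.7 degrees


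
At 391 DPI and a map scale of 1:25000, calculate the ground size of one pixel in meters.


pixel_cm = 2.54 / 391 ≈ 0.006496 cm
ground = pixel_cm * 25000 / 100 = 2.54 * 25000 / (391 * 100) = 63500 / 39100 ≈ 1.62 m

1.62 m


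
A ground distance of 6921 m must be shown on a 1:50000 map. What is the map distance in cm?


map_cm = 6921 * 100 / 50000 = 13.842 cm ≈ 13.84 cm

13.84 cm


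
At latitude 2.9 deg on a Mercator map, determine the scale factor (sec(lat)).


SF = 1 / cos(2.9) = 1 / 0.998719 = 1.001

1.001


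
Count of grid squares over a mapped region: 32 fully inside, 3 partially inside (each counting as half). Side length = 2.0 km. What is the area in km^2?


effective squares = 32 + 3 * 0.5 = 33.5
area = 33.5 * 4.0 = 134.0 km^2

134.0 km^2


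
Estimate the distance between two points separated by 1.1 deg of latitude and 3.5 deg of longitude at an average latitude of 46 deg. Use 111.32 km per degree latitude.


dlat_km = 1.1 * 111.32 = 122.452
dlon_km = 3.5 * 111.32 * cos(46) ≈ 270.653
dist = sqrt(122.452^2 + 270.653^2) ≈ 297.1 km

297.1 km


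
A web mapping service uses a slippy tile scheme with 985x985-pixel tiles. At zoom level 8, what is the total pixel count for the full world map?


tiles per axis = 2^8 = 256
total tiles = 256^2 = 65536
pixels per axis = 256 * 985 = 252160
total pixels = 252160^2 = 63584665600

63584665600 pixels


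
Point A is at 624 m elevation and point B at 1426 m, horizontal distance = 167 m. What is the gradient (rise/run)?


gradient = (1426 - 624) / 167 = 802 / 167 = 4.8024

4.8024


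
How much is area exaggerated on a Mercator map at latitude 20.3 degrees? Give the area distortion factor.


area_distortion = 1/cos^2(20.3) = 1.137

1.137


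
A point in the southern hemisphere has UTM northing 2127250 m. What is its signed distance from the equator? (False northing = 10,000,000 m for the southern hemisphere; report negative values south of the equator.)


For southern: actual = 2127250 - 10000000 = -7872750 m

-7872750 m


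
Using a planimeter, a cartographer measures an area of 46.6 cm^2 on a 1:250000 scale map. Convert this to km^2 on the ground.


ground_area = 46.6 * (250000/100)^2 = 291250000.0 m^2 = 291.25 km^2

291.25 km^2


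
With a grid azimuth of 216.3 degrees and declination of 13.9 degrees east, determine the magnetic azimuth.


magnetic azimuth = grid azimuth - declination (east +ve)
mag_az = 216.3 - 13.9 = 202.4 degrees

202.4 degrees


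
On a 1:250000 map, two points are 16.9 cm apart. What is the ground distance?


ground = 16.9 cm * 250000 / 100 = 42250.0 m = 42.25 km

42.25 km


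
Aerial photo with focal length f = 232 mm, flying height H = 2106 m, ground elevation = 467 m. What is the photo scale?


scale = f / (H - h) = 232 mm / 1639 m = 232 / 1639000 = 1:7065

1:7065


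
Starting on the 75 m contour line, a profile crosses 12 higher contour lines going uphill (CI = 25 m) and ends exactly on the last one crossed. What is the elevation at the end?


elevation = 75 + 12 * 25 = 375 m

375 m


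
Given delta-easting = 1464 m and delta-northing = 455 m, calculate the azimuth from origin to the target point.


az = atan2(1464, 455) = 72.7 deg
adjusted to 0-360: 72.7 degrees

72.7 degrees


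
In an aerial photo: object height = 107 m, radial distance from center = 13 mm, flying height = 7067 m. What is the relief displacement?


d = h * r / H = 107 * 13 / 7067 = 0.2 mm

0.2 mm


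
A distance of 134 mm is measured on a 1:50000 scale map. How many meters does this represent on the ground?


ground = 134 mm * 50000 / 1000 = 6700.0 m

6700.0 m


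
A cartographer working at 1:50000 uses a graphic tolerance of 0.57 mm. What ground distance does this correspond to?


ground = 0.57 mm * 50000 / 1000 = 28.5 m

28.5 m


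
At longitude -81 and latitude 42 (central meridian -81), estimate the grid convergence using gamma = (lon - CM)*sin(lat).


gamma = (-81 - -81) * sin(42) = 0 * 0.669131 = 0.0 degrees

0.0 degrees


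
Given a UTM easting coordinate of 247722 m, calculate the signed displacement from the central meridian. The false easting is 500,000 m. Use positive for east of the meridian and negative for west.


displacement = 247722 - 500000 = -252278 m

-252278 m


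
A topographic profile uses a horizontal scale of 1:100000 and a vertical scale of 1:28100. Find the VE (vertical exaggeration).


VE = horizontal_scale / vertical_scale = 100000 / 28100 ≈ 3.6

3.6x


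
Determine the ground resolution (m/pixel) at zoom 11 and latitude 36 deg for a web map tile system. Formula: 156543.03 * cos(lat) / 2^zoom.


res = 156543.03 * cos(36) / 2^11 = 156543.03 * 0.80901699 / 2048 = 61.84 m/pixel

61.84 m/pixel


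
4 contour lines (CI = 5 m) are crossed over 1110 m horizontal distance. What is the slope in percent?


elevation change = 4 * 5 = 20 m
slope = 20 / 1110 * 100 = 1.8%

1.8%


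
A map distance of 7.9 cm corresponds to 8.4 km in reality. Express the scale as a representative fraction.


ground = 8.4 km = 840000 cm; RF denominator = ground / map = 840000 / 7.9 ≈ 106329; RF = 1:106329

1:106329


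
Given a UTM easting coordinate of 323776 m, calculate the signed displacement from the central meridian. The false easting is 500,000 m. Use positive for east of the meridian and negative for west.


displacement = 323776 - 500000 = -176224 m

-176224 m


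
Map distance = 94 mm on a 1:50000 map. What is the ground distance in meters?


ground = 94 mm * 50000 / 1000 = 4700.0 m

4700.0 m


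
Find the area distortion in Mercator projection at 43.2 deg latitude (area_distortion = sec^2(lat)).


area_distortion = 1/cos^2(43.2) = 1.882

1.882


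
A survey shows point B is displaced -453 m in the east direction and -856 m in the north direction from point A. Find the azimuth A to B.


az = atan2(-453, -856) = -152.1 deg
adjusted to 0-360: 207.9 degrees

207.9 degrees


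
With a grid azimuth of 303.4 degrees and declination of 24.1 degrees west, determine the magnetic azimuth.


magnetic azimuth = grid azimuth - declination (east +ve)
mag_az = 303.4 - -24.1 = 327.5 degrees

327.5 degrees


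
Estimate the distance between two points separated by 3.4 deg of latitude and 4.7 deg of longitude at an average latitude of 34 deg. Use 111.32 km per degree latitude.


dlat_km = 3.4 * 111.32 = 378.488
dlon_km = 4.7 * 111.32 * cos(34) ≈ 433.756
dist = sqrt(378.488^2 + 433.756^2) ≈ 575.7 km

575.7 km


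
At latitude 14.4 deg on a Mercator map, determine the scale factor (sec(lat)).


SF = 1 / cos(14.4) = 1 / 0.968583 = 1.032

1.032


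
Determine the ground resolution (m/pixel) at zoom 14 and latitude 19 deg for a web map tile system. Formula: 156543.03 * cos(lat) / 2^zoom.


res = 156543.03 * cos(19) / 2^14 = 156543.03 * 0.94551858 / 16384 = 9.03 m/pixel

9.03 m/pixel


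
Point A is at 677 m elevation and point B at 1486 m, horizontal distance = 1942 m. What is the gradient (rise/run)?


gradient = (1486 - 677) / 1942 = 809 / 1942 = 0.4166

0.4166


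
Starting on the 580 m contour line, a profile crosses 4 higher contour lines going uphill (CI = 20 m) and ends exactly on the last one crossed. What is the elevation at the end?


elevation = 580 + 4 * 20 = 660 m

660 m


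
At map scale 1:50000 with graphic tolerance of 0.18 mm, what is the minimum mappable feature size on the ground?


ground = 0.18 mm * 50000 / 1000 = 9.0 m

9.0 m


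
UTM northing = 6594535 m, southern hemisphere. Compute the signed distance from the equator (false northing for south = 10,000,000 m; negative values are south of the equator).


For southern: actual = 6594535 - 10000000 = -3405465 m

-3405465 m


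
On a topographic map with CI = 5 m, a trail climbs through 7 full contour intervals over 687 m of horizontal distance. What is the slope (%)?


elevation change = 7 * 5 = 35 m
slope = 35 / 687 * 100 = 5.1%

5.1%


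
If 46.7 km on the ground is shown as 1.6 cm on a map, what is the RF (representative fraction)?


ground = 46.7 km = 4670000 cm; RF denominator = ground / map = 4670000 / 1.6 = 2918750; RF = 1:2918750

1:2918750


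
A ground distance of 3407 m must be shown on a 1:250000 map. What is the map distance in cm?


map_cm = 3407 * 100 / 250000 = 1.3628 cm ≈ 1.36 cm

1.36 cm


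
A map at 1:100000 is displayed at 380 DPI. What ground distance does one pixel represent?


pixel_cm = 2.54 / 380 ≈ 0.006684 cm
ground = pixel_cm * 100000 / 100 = 2.54 * 100000 / (380 * 100) = 254000 / 38000 ≈ 6.68 m

6.68 m


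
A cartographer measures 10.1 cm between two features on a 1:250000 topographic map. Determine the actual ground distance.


ground = 10.1 cm * 250000 / 100 = 25250.0 m = 25.25 km

25.25 km


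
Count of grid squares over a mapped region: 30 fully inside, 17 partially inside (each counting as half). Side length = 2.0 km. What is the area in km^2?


effective squares = 30 + 17 * 0.5 = 38.5
area = 38.5 * 4.0 = 154.0 km^2

154.0 km^2


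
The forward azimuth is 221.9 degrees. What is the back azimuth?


back azimuth = (221.9 + 180) mod 360 = 41.9 degrees

41.9 degrees


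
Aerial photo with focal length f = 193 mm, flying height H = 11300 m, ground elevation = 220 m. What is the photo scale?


scale = f / (H - h) = 193 mm / 11080 m = 193 / 11080000 = 1:57409

1:57409


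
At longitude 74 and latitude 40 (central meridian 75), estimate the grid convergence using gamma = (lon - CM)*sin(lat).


gamma = (74 - 75) * sin(40) = -1 * 0.642788 = -0.643 degrees

-0.643 degrees


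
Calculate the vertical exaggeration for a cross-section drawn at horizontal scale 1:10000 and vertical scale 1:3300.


VE = horizontal_scale / vertical_scale = 10000 / 3300 ≈ 3.0

3.0x


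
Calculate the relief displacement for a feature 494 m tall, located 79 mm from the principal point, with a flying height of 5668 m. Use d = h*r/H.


d = h * r / H = 494 * 79 / 5668 = 6.89 mm

6.89 mm


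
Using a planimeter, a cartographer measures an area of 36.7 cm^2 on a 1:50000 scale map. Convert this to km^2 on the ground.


ground_area = 36.7 * (50000/100)^2 = 9175000.0 m^2 = 9.175 km^2

9.175 km^2


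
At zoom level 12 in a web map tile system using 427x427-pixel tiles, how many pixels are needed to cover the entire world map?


tiles per axis = 2^12 = 4096
total tiles = 4096^2 = 16777216
pixels per axis = 4096 * 427 = 1748992
total pixels = 1748992^2 = 3058973016064

3058973016064 pixels


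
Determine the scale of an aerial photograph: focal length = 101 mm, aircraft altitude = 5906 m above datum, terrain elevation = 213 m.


scale = f / (H - h) = 101 mm / 5693 m = 101 / 5693000 = 1:56366

1:56366


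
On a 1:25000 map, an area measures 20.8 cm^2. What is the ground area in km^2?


ground_area = 20.8 * (25000/100)^2 = 1300000.0 m^2 = 1.3 km^2

1.3 km^2


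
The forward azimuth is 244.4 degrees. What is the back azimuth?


back azimuth = (244.4 + 180) mod 360 = 64.4 degrees

64.4 degrees


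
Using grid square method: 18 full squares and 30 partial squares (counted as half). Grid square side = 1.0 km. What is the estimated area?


effective squares = 18 + 30 * 0.5 = 33.0
area = 33.0 * 1.0 = 33.0 km^2

33.0 km^2


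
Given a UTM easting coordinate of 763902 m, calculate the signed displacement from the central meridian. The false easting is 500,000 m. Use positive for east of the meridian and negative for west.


displacement = 763902 - 500000 = 263902 m

263902 m


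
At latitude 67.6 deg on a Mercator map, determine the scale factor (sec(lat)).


SF = 1 / cos(67.6) = 1 / 0.38107 = 2.624

2.624


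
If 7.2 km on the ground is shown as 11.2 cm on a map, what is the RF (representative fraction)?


ground = 7.2 km = 720000 cm; RF denominator = ground / map = 720000 / 11.2 ≈ 64286; RF = 1:64286

1:64286


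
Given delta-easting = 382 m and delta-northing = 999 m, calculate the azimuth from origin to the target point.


az = atan2(382, 999) = 20.9 deg
adjusted to 0-360: 20.9 degrees

20.9 degrees


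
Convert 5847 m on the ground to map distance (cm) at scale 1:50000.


map_cm = 5847 * 100 / 50000 = 11.694 cm ≈ 11.69 cm

11.69 cm


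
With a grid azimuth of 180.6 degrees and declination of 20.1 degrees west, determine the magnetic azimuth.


magnetic azimuth = grid azimuth - declination (east +ve)
mag_az = 180.6 - -20.1 = 200.7 degrees

200.7 degrees


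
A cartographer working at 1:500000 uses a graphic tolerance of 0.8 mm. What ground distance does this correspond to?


ground = 0.8 mm * 500000 / 1000 = 400.0 m

400.0 m


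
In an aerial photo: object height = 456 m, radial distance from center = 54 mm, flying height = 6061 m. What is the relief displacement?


d = h * r / H = 456 * 54 / 6061 = 4.06 mm

4.06 mm


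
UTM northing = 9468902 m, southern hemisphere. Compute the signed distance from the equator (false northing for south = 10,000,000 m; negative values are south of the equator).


For southern: actual = 9468902 - 10000000 = -531098 m

-531098 m


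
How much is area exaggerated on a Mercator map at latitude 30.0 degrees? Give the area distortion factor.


area_distortion = 1/cos^2(30.0) = 1.333

1.333


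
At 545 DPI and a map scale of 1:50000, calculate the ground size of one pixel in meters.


pixel_cm = 2.54 / 545 ≈ 0.004661 cm
ground = pixel_cm * 50000 / 100 = 2.54 * 50000 / (545 * 100) = 127000 / 54500 ≈ 2.33 m

2.33 m


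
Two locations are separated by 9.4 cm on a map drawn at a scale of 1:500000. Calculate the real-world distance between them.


ground = 9.4 cm * 500000 / 100 = 47000.0 m = 47.0 km

47.0 km


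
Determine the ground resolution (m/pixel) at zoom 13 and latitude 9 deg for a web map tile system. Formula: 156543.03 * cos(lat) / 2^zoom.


res = 156543.03 * cos(9) / 2^13 = 156543.03 * 0.98768834 / 8192 = 18.87 m/pixel

18.87 m/pixel


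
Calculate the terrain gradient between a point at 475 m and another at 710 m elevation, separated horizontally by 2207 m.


gradient = (710 - 475) / 2207 = 235 / 2207 = 0.1065

0.1065


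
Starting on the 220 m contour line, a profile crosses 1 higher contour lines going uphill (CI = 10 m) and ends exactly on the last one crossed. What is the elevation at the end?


elevation = 220 + 1 * 10 = 230 m

230 m


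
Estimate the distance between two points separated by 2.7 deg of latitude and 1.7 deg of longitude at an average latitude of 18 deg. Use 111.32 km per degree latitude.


dlat_km = 2.7 * 111.32 = 300.564
dlon_km = 1.7 * 111.32 * cos(18) ≈ 179.982
dist = sqrt(300.564^2 + 179.982^2) ≈ 350.3 km

350.3 km


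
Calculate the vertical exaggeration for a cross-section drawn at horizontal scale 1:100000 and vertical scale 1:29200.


VE = horizontal_scale / vertical_scale = 100000 / 29200 ≈ 3.4

3.4x


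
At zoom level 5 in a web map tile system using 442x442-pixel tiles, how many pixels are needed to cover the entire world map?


tiles per axis = 2^5 = 32
total tiles = 32^2 = 1024
pixels per axis = 32 * 442 = 14144
total pixels = 14144^2 = 200052736

200052736 pixels


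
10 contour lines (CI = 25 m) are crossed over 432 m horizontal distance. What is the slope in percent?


elevation change = 10 * 25 = 250 m
slope = 250 / 432 * 100 = 57.9%

57.9%


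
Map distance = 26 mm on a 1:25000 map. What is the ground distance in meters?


ground = 26 mm * 25000 / 1000 = 650.0 m

650.0 m


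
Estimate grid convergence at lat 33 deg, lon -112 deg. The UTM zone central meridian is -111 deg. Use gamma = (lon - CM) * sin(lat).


gamma = (-112 - -111) * sin(33) = -1 * 0.544639 = -0.545 degrees

-0.545 degrees


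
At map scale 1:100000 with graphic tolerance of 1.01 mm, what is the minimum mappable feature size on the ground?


ground = 1.01 mm * 100000 / 1000 = 101.0 m

101.0 m


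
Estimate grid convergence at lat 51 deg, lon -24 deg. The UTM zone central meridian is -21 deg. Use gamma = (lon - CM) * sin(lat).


gamma = (-24 - -21) * sin(51) = -3 * 0.777146 = -2.331 degrees

-2.331 degrees


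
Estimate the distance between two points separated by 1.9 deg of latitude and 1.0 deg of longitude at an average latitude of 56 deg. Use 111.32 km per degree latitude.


dlat_km = 1.9 * 111.32 = 211.508
dlon_km = 1.0 * 111.32 * cos(56) ≈ 62.249
dist = sqrt(211.508^2 + 62.249^2) ≈ 220.5 km

220.5 km


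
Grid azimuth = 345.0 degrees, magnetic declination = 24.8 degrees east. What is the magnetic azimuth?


magnetic azimuth = grid azimuth - declination (east +ve)
mag_az = 345.0 - 24.8 = 320.2 degrees

320.2 degrees


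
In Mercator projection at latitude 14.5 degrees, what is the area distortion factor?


area_distortion = 1/cos^2(14.5) = 1.067

1.067


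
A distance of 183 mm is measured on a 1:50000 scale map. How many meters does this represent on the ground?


ground = 183 mm * 50000 / 1000 = 9150.0 m

9150.0 m


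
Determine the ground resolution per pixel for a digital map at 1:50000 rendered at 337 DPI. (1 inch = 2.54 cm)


pixel_cm = 2.54 / 337 ≈ 0.007537 cm
ground = pixel_cm * 50000 / 100 = 2.54 * 50000 / (337 * 100) = 127000 / 33700 ≈ 3.77 m

3.77 m


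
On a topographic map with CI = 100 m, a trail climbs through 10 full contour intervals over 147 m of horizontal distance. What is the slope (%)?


elevation change = 10 * 100 = 1000 m
slope = 1000 / 147 * 100 = 680.3%

680.3%


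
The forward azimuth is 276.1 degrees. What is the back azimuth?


back azimuth = (276.1 + 180) mod 360 = 96.1 degrees

96.1 degrees


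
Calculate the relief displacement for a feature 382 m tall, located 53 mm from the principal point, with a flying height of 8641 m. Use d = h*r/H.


d = h * r / H = 382 * 53 / 8641 = 2.34 mm

2.34 mm


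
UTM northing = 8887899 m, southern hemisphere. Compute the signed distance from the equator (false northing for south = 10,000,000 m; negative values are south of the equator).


For southern: actual = 8887899 - 10000000 = -1112101 m

-1112101 m


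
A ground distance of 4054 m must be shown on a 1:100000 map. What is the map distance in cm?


map_cm = 4054 * 100 / 100000 = 4.054 cm ≈ 4.05 cm

4.05 cm


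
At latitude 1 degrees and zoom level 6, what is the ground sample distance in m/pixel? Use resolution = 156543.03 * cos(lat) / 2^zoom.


res = 156543.03 * cos(1) / 2^6 = 156543.03 * 0.9998477 / 64 = 2445.61 m/pixel

2445.61 m/pixel


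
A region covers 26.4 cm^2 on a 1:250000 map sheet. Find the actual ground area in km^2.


ground_area = 26.4 * (250000/100)^2 = 165000000.0 m^2 = 165.0 km^2

165.0 km^2


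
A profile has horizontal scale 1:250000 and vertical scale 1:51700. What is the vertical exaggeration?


VE = horizontal_scale / vertical_scale = 250000 / 51700 ≈ 4.8

4.8x


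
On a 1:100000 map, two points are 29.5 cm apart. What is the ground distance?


ground = 29.5 cm * 100000 / 100 = 29500.0 m = 29.5 km

29.5 km


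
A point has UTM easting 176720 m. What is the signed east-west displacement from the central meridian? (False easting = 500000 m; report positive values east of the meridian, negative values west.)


displacement = 176720 - 500000 = -323280 m

-323280 m


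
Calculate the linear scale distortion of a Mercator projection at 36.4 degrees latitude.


SF = 1 / cos(36.4) = 1 / 0.804894 = 1.242

1.242


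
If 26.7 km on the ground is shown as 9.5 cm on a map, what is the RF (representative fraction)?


ground = 26.7 km = 2670000 cm; RF denominator = ground / map = 2670000 / 9.5 ≈ 281053; RF = 1:281053

1:281053


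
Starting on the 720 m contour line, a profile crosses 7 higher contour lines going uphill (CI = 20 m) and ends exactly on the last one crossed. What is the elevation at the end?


elevation = 720 + 7 * 20 = 860 m

860 m


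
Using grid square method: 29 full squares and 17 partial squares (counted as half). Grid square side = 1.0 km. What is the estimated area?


effective squares = 29 + 17 * 0.5 = 37.5
area = 37.5 * 1.0 = 37.5 km^2

37.5 km^2


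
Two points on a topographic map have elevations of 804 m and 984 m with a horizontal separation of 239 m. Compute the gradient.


gradient = (984 - 804) / 239 = 180 / 239 = 0.7531

0.7531


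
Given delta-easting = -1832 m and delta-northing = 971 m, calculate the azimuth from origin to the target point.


az = atan2(-1832, 971) = -62.1 deg
adjusted to 0-360: 297.9 degrees

297.9 degrees


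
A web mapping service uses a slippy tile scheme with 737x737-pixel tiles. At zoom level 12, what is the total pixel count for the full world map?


tiles per axis = 2^12 = 4096
total tiles = 4096^2 = 16777216
pixels per axis = 4096 * 737 = 3018752
total pixels = 3018752^2 = 9112863637504

9112863637504 pixels


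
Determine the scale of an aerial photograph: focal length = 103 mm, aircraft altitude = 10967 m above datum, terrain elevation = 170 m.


scale = f / (H - h) = 103 mm / 10797 m = 103 / 10797000 = 1:104825

1:104825


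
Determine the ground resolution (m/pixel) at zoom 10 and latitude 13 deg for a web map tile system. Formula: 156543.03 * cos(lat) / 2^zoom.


res = 156543.03 * cos(13) / 2^10 = 156543.03 * 0.97437006 / 1024 = 148.96 m/pixel

148.96 m/pixel


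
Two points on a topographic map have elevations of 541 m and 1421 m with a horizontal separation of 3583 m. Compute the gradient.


gradient = (1421 - 541) / 3583 = 880 / 3583 = 0.2456

0.2456


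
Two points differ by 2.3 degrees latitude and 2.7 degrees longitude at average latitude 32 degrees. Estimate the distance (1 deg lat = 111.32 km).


dlat_km = 2.3 * 111.32 = 256.036
dlon_km = 2.7 * 111.32 * cos(32) ≈ 254.893
dist = sqrt(256.036^2 + 254.893^2) ≈ 361.3 km

361.3 km


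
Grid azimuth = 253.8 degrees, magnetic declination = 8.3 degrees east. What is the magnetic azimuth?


magnetic azimuth = grid azimuth - declination (east +ve)
mag_az = 253.8 - 8.3 = 245.5 degrees

245.5 degrees


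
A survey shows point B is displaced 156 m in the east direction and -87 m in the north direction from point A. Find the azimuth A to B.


az = atan2(156, -87) = 119.1 deg
adjusted to 0-360: 119.1 degrees

119.1 degrees


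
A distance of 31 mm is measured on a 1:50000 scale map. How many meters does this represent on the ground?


ground = 31 mm * 50000 / 1000 = 1550.0 m

1550.0 m


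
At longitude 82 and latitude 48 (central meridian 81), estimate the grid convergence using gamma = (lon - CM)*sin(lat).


gamma = (82 - 81) * sin(48) = 1 * 0.743145 = 0.743 degrees

0.743 degrees


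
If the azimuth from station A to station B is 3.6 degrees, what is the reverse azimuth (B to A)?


back azimuth = (3.6 + 180) mod 360 = 183.6 degrees

183.6 degrees


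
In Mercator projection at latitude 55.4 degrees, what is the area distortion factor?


area_distortion = 1/cos^2(55.4) = 3.101

3.101


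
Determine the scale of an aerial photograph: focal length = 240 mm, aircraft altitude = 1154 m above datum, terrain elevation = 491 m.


scale = f / (H - h) = 240 mm / 663 m = 240 / 663000 = 1:2763

1:2763


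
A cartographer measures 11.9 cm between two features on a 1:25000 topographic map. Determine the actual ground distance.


ground = 11.9 cm * 25000 / 100 = 2975.0 m = 2.975 km

2.975 km


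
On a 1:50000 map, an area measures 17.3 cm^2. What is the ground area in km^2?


ground_area = 17.3 * (50000/100)^2 = 4325000.0 m^2 = 4.325 km^2

4.325 km^2


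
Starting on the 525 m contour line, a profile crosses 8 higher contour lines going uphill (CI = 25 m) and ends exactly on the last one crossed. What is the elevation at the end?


elevation = 525 + 8 * 25 = 725 m

725 m


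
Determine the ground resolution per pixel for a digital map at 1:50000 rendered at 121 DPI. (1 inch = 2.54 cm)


pixel_cm = 2.54 / 121 ≈ 0.020992 cm
ground = pixel_cm * 50000 / 100 = 2.54 * 50000 / (121 * 100) = 127000 / 12100 ≈ 10.5 m

10.5 m


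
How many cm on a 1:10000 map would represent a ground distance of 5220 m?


map_cm = 5220 * 100 / 10000 = 52.2 cm

52.2 cm


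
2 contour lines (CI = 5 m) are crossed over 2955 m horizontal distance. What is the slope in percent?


elevation change = 2 * 5 = 10 m
slope = 10 / 2955 * 100 = 0.3%

0.3%


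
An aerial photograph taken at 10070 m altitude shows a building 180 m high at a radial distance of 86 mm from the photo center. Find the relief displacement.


d = h * r / H = 180 * 86 / 10070 = 1.54 mm

1.54 mm


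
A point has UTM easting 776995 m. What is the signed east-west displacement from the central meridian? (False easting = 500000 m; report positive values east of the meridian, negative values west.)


displacement = 776995 - 500000 = 276995 m

276995 m


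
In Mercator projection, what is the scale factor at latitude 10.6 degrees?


SF = 1 / cos(10.6) = 1 / 0.982935 = 1.017

1.017


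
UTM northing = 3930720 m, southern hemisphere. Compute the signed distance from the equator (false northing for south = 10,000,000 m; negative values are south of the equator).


For southern: actual = 3930720 - 10000000 = -6069280 m

-6069280 m


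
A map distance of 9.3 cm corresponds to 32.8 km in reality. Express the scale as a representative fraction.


ground = 32.8 km = 3280000 cm; RF denominator = ground / map = 3280000 / 9.3 ≈ 352688; RF = 1:352688

1:352688


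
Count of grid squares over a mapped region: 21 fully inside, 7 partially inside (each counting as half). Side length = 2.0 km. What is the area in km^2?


effective squares = 21 + 7 * 0.5 = 24.5
area = 24.5 * 4.0 = 98.0 km^2

98.0 km^2


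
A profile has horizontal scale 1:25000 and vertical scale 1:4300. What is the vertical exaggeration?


VE = horizontal_scale / vertical_scale = 25000 / 4300 ≈ 5.8

5.8x


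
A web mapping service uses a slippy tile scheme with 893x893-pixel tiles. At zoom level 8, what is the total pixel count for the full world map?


tiles per axis = 2^8 = 256
total tiles = 256^2 = 65536
pixels per axis = 256 * 893 = 228608
total pixels = 228608^2 = 52261617664

52261617664 pixels


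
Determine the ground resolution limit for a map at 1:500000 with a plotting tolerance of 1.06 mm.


ground = 1.06 mm * 500000 / 1000 = 530.0 m

530.0 m


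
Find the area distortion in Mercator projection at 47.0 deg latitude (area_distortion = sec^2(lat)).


area_distortion = 1/cos^2(47.0) = 2.15

2.15


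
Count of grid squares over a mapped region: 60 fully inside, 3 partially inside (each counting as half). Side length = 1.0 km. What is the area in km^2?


effective squares = 60 + 3 * 0.5 = 61.5
area = 61.5 * 1.0 = 61.5 km^2

61.5 km^2


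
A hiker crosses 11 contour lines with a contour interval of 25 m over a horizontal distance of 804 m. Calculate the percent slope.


elevation change = 11 * 25 = 275 m
slope = 275 / 804 * 100 = 34.2%

34.2%


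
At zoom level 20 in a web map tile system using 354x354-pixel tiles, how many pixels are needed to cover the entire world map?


tiles per axis = 2^20 = 1048576
total tiles = 1048576^2 = 1099511627776
pixels per axis = 1048576 * 354 = 371195904
total pixels = 371195904^2 = 137786399146377216

137786399146377216 pixels


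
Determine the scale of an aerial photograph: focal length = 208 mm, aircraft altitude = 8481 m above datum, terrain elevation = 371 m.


scale = f / (H - h) = 208 mm / 8110 m = 208 / 8110000 = 1:38990

1:38990


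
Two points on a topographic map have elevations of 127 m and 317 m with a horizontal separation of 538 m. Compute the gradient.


gradient = (317 - 127) / 538 = 190 / 538 = 0.3532

0.3532


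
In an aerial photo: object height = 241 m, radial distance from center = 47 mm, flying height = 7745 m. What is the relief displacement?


d = h * r / H = 241 * 47 / 7745 = 1.46 mm

1.46 mm


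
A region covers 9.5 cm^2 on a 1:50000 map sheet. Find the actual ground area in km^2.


ground_area = 9.5 * (50000/100)^2 = 2375000.0 m^2 = 2.375 km^2

2.375 km^2


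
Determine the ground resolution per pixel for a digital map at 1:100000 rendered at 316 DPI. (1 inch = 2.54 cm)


pixel_cm = 2.54 / 316 ≈ 0.008038 cm
ground = pixel_cm * 100000 / 100 = 2.54 * 100000 / (316 * 100) = 254000 / 31600 ≈ 8.04 m

8.04 m


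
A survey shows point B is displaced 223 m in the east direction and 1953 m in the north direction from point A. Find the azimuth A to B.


az = atan2(223, 1953) = 6.5 deg
adjusted to 0-360: 6.5 degrees

6.5 degrees


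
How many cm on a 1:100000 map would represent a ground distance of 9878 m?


map_cm = 9878 * 100 / 100000 = 9.878 cm ≈ 9.88 cm

9.88 cm


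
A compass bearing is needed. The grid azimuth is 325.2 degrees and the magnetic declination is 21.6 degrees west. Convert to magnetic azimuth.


magnetic azimuth = grid azimuth - declination (east +ve)
mag_az = 325.2 - -21.6 = 346.8 degrees

346.8 degrees


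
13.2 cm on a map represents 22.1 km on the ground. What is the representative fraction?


ground = 22.1 km = 2210000 cm; RF denominator = ground / map = 2210000 / 13.2 ≈ 167424; RF = 1:167424

1:167424


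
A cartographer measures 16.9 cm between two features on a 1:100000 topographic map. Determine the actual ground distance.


ground = 16.9 cm * 100000 / 100 = 16900.0 m = 16.9 km

16.9 km


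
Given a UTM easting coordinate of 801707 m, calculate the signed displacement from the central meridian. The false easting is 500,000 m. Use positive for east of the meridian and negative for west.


displacement = 801707 - 500000 = 301707 m

301707 m


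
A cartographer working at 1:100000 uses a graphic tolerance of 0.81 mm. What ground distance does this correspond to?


ground = 0.81 mm * 100000 / 1000 = 81.0 m

81.0 m


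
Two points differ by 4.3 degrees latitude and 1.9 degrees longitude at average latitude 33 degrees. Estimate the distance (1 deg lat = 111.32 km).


dlat_km = 4.3 * 111.32 = 478.676
dlon_km = 1.9 * 111.32 * cos(33) ≈ 177.386
dist = sqrt(478.676^2 + 177.386^2) ≈ 510.5 km

510.5 km


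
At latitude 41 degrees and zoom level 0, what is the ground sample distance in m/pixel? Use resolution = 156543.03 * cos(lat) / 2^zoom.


res = 156543.03 * cos(41) / 2^0 = 156543.03 * 0.75470958 / 1 = 118144.52 m/pixel

118144.52 m/pixel


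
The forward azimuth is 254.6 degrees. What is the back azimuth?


back azimuth = (254.6 + 180) mod 360 = 74.6 degrees

74.6 degrees


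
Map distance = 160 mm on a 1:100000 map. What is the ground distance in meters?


ground = 160 mm * 100000 / 1000 = 16000.0 m

16000.0 m


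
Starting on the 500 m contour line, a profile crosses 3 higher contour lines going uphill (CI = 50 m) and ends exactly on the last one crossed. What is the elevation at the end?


elevation = 500 + 3 * 50 = 650 m

650 m


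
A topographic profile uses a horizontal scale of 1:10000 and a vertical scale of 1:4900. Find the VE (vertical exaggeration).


VE = horizontal_scale / vertical_scale = 10000 / 4900 ≈ 2.0

2.0x


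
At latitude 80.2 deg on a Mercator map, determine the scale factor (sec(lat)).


SF = 1 / cos(80.2) = 1 / 0.170209 = 5.875

5.875


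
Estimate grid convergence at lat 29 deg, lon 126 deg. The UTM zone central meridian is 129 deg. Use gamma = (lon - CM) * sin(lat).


gamma = (126 - 129) * sin(29) = -3 * 0.48481 = -1.454 degrees

-1.454 degrees


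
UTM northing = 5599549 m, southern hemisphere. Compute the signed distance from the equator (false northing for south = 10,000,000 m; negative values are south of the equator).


For southern: actual = 5599549 - 10000000 = -4400451 m

-4400451 m


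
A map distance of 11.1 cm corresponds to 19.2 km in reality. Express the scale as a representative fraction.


ground = 19.2 km = 1920000 cm; RF denominator = ground / map = 1920000 / 11.1 ≈ 172973; RF = 1:172973

1:172973


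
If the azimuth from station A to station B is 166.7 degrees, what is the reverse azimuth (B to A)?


back azimuth = (166.7 + 180) mod 360 = 346.7 degrees

346.7 degrees


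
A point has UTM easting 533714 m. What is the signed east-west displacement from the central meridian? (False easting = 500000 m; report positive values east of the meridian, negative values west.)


displacement = 533714 - 500000 = 33714 m

33714 m


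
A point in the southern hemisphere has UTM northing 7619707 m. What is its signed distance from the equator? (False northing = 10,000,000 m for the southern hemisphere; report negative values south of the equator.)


For southern: actual = 7619707 - 10000000 = -2380293 m

-2380293 m


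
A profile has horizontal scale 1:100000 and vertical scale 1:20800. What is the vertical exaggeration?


VE = horizontal_scale / vertical_scale = 100000 / 20800 ≈ 4.8

4.8x


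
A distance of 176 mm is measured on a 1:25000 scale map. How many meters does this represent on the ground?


ground = 176 mm * 25000 / 1000 = 4400.0 m

4400.0 m


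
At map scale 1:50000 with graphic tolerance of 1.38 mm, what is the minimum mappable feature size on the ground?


ground = 1.38 mm * 50000 / 1000 = 69.0 m

69.0 m


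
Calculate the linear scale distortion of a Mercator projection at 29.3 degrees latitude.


SF = 1 / cos(29.3) = 1 / 0.872069 = 1.147

1.147


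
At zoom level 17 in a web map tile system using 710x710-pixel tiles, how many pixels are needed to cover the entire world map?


tiles per axis = 2^17 = 131072
total tiles = 131072^2 = 17179869184
pixels per axis = 131072 * 710 = 93061120
total pixels = 93061120^2 = 8660372055654400

8660372055654400 pixels


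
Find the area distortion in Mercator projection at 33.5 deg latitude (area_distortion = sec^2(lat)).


area_distortion = 1/cos^2(33.5) = 1.438

1.438


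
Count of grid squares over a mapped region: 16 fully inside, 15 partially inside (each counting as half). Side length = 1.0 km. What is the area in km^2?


effective squares = 16 + 15 * 0.5 = 23.5
area = 23.5 * 1.0 = 23.5 km^2

23.5 km^2


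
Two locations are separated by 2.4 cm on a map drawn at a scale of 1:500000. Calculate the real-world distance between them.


ground = 2.4 cm * 500000 / 100 = 12000.0 m = 12.0 km

12.0 km


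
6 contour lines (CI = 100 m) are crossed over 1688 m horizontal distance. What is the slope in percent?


elevation change = 6 * 100 = 600 m
slope = 600 / 1688 * 100 = 35.5%

35.5%


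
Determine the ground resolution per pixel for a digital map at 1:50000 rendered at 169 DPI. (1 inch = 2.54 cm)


pixel_cm = 2.54 / 169 ≈ 0.01503 cm
ground = pixel_cm * 50000 / 100 = 2.54 * 50000 / (169 * 100) = 127000 / 16900 ≈ 7.51 m

7.51 m


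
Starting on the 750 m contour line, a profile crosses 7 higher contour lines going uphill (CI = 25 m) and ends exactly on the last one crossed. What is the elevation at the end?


elevation = 750 + 7 * 25 = 925 m

925 m


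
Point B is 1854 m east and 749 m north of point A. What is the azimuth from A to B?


az = atan2(1854, 749) = 68.0 deg
adjusted to 0-360: 68.0 degrees

68.0 degrees


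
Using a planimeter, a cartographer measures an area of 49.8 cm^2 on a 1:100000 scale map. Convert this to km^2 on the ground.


ground_area = 49.8 * (100000/100)^2 = 49800000.0 m^2 = 49.8 km^2

49.8 km^2
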